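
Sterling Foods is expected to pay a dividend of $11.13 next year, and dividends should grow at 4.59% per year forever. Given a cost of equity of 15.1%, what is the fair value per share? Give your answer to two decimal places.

Gordon growth model: P₀ = D₁/(r − g), with D₁ = 11.13 given directly.
P₀ = 11.1300 / (0.151 − 0.0459) = 11.1300 / 0.1051 = 105.8991

$105.90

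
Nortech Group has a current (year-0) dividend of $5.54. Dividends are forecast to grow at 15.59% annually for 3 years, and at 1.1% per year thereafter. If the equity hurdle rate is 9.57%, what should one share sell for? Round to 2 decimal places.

$96.15

Two-stage DDM. Project D₁…D_3 at 0.1559, terminal growth 0.011, discount at r = 0.0957.
D_1 = 6.4037
D_2 = 7.4020
D_3 = 8.5560
Terminal value at t=3: TV = D_4/(r−g) = 8.6501/(0.0957−0.011) = 102.1265
P₀ = 6.4037/(1+0.0957)^1 + 7.4020/(1+0.0957)^2 + 8.5560/(1+0.0957)^3 + 102.1265/(1+0.0957)^3 = 96.1501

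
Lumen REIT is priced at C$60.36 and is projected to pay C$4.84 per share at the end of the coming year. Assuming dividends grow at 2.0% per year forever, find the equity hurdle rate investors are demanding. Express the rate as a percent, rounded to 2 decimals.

10.02%

Rearranging the constant-growth DDM: r = D₁/P₀ + g.
r = 4.8400 / 60.36 + 0.02 = 0.08019 + 0.02 = 0.10019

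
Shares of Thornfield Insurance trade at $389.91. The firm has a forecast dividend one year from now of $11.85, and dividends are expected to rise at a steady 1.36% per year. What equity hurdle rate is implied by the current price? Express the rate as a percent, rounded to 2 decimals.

4.40%

Rearranging the constant-growth DDM: r = D₁/P₀ + g.
r = 11.8500 / 389.91 + 0.0136 = 0.03039 + 0.0136 = 0.04399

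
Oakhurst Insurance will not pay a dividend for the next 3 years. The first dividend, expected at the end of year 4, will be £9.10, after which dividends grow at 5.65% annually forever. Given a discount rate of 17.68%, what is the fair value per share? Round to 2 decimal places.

£46.42

Deferred-dividend DDM. At t=3 the remaining stream is a growing perpetuity with first payment D_4 = 9.10.
V_3 = D_4/(r−g) = 9.10/(0.1768−0.0565) = 75.6442
P₀ = V_3/(1+r)^3 = 75.6442/(1+0.1768)^3 = 46.4160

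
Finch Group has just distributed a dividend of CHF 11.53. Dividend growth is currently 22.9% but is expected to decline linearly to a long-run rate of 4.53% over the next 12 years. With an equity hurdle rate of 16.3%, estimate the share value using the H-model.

H-model: P₀ = D₀[(1+g_L) + H(g_S−g_L)]/(r−g_L), with H = 12/2 = 6.
P₀ = 11.53 × [(1+0.0453) + 6×(0.229−0.0453)] / (0.163−0.0453)
   = 11.53 × 2.1475 / 0.1177 = 210.3711

CHF 210.37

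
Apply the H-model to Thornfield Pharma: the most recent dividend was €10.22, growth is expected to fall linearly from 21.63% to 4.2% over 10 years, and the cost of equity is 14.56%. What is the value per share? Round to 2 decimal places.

H-model: P₀ = D₀[(1+g_L) + H(g_S−g_L)]/(r−g_L), with H = 10/2 = 5.
P₀ = 10.22 × [(1+0.042) + 5×(0.2163−0.042)] / (0.1456−0.042)
   = 10.22 × 1.9135 / 0.1036 = 188.7642

€188.76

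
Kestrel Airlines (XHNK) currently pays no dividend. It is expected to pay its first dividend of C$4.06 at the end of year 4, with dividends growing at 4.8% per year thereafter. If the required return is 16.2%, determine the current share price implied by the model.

Deferred-dividend DDM. At t=3 the remaining stream is a growing perpetuity with first payment D_4 = 4.06.
V_3 = D_4/(r−g) = 4.06/(0.162−0.048) = 35.6140
P₀ = V_3/(1+r)^3 = 35.6140/(1+0.162)^3 = 22.6988

C$22.70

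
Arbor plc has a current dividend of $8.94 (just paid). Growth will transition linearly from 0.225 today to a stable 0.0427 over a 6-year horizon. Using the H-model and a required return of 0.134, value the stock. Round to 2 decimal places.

H-model: P₀ = D₀[(1+g_L) + H(g_S−g_L)]/(r−g_L), with H = 6/2 = 3.
P₀ = 8.94 × [(1+0.0427) + 3×(0.225−0.0427)] / (0.134−0.0427)
   = 8.94 × 1.5896 / 0.0913 = 155.6520

$155.65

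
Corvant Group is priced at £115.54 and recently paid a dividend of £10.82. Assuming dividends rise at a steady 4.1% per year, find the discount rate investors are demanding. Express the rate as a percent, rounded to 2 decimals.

13.85%

Rearranging the constant-growth DDM: r = D₁/P₀ + g.
D₁ = 10.82 × (1 + 0.041) = 11.2636.
r = 11.2636 / 115.54 + 0.041 = 0.09749 + 0.041 = 0.13849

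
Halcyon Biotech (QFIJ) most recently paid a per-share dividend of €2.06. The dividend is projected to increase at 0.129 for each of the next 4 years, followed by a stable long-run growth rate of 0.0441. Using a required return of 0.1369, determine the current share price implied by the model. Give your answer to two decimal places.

Two-stage DDM. Project D₁…D_4 at 0.129, terminal growth 0.0441, discount at r = 0.1369.
D_1 = 2.3257
D_2 = 2.6258
D_3 = 2.9645
D_4 = 3.3469
Terminal value at t=4: TV = D_5/(r−g) = 3.4945/(0.1369−0.0441) = 37.6563
P₀ = 2.3257/(1+0.1369)^1 + 2.6258/(1+0.1369)^2 + 2.9645/(1+0.1369)^3 + 3.3469/(1+0.1369)^4 + 37.6563/(1+0.1369)^4 = 30.6375

€30.64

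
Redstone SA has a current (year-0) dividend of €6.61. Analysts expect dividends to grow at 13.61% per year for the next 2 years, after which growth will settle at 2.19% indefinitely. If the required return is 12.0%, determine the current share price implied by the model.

€84.36

Two-stage DDM. Project D₁…D_2 at 0.1361, terminal growth 0.0219, discount at r = 0.12.
D_1 = 7.5096
D_2 = 8.5317
Terminal value at t=2: TV = D_3/(r−g) = 8.7185/(0.12−0.0219) = 88.8738
P₀ = 7.5096/(1+0.12)^1 + 8.5317/(1+0.12)^2 + 88.8738/(1+0.12)^2 = 84.3561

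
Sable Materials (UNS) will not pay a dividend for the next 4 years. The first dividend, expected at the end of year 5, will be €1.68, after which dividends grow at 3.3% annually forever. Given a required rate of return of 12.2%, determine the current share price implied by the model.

€11.91

Deferred-dividend DDM. At t=4 the remaining stream is a growing perpetuity with first payment D_5 = 1.68.
V_4 = D_5/(r−g) = 1.68/(0.122−0.033) = 18.8764
P₀ = V_4/(1+r)^4 = 18.8764/(1+0.122)^4 = 11.9110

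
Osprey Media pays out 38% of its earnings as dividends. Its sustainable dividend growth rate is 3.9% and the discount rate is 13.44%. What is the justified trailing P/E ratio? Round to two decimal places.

4.14

Justified trailing P/E = b(1+g)/(r−g) = 0.38×(1+0.039)/(0.1344−0.039) = 4.1386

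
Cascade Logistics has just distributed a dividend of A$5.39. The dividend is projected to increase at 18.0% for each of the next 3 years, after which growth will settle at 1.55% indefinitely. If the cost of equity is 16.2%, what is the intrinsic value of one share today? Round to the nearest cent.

Two-stage DDM. Project D₁…D_3 at 0.18, terminal growth 0.0155, discount at r = 0.162.
D_1 = 6.3602
D_2 = 7.5050
D_3 = 8.8559
Terminal value at t=3: TV = D_4/(r−g) = 8.9932/(0.162−0.0155) = 61.3871
P₀ = 6.3602/(1+0.162)^1 + 7.5050/(1+0.162)^2 + 8.8559/(1+0.162)^3 + 61.3871/(1+0.162)^3 = 55.8015

A$55.80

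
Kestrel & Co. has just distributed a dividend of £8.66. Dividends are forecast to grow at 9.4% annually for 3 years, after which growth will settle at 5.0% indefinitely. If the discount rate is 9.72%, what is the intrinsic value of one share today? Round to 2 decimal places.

£216.80

Two-stage DDM. Project D₁…D_3 at 0.094, terminal growth 0.05, discount at r = 0.0972.
D_1 = 9.4740
D_2 = 10.3646
D_3 = 11.3389
Terminal value at t=3: TV = D_4/(r−g) = 11.9058/(0.0972−0.05) = 252.2419
P₀ = 9.4740/(1+0.0972)^1 + 10.3646/(1+0.0972)^2 + 11.3389/(1+0.0972)^3 + 252.2419/(1+0.0972)^3 = 216.7964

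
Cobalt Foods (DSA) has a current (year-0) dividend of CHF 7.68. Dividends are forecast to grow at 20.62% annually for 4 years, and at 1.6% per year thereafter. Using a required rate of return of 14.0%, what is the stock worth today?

CHF 114.31

Two-stage DDM. Project D₁…D_4 at 0.2062, terminal growth 0.016, discount at r = 0.14.
D_1 = 9.2636
D_2 = 11.1738
D_3 = 13.4778
D_4 = 16.2569
Terminal value at t=4: TV = D_5/(r−g) = 16.5170/(0.14−0.016) = 133.2019
P₀ = 9.2636/(1+0.14)^1 + 11.1738/(1+0.14)^2 + 13.4778/(1+0.14)^3 + 16.2569/(1+0.14)^4 + 133.2019/(1+0.14)^4 = 114.3126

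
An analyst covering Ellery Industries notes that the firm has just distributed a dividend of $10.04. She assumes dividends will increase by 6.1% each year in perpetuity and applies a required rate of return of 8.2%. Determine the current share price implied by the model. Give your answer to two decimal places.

$507.26

Gordon growth model: P₀ = D₁/(r − g). D₁ = 10.04 × (1 + 0.061) = 10.6524.
P₀ = 10.6524 / (0.082 − 0.061) = 10.6524 / 0.021 = 507.2590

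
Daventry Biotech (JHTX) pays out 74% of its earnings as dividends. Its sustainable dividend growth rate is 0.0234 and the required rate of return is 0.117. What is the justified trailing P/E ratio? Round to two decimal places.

8.09

Justified trailing P/E = b(1+g)/(r−g) = 0.74×(1+0.0234)/(0.117−0.0234) = 8.0910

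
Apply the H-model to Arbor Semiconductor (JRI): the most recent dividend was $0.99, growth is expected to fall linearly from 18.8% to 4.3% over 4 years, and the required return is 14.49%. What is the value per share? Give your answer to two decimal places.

$12.95

H-model: P₀ = D₀[(1+g_L) + H(g_S−g_L)]/(r−g_L), with H = 4/2 = 2.
P₀ = 0.99 × [(1+0.043) + 2×(0.188−0.043)] / (0.1449−0.043)
   = 0.99 × 1.3330 / 0.1019 = 12.9506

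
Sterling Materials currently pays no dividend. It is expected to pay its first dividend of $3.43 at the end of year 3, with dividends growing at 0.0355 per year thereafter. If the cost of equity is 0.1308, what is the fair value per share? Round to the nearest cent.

$28.15

Deferred-dividend DDM. At t=2 the remaining stream is a growing perpetuity with first payment D_3 = 3.43.
V_2 = D_3/(r−g) = 3.43/(0.1308−0.0355) = 35.9916
P₀ = V_2/(1+r)^2 = 35.9916/(1+0.1308)^2 = 28.1468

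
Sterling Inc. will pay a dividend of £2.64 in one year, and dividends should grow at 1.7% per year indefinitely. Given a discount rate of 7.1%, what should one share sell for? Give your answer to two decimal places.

Gordon growth model: P₀ = D₁/(r − g), with D₁ = 2.64 given directly.
P₀ = 2.6400 / (0.071 − 0.017) = 2.6400 / 0.054 = 48.8889

£48.89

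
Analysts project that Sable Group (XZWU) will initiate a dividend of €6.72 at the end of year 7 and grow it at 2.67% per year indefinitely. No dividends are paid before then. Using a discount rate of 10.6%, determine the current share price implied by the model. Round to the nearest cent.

Deferred-dividend DDM. At t=6 the remaining stream is a growing perpetuity with first payment D_7 = 6.72.
V_6 = D_7/(r−g) = 6.72/(0.106−0.0267) = 84.7415
P₀ = V_6/(1+r)^6 = 84.7415/(1+0.106)^6 = 46.2983

€46.30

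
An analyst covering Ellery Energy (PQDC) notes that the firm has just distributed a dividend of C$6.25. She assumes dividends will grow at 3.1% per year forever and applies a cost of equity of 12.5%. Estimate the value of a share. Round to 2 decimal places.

Gordon growth model: P₀ = D₁/(r − g). D₁ = 6.25 × (1 + 0.031) = 6.4437.
P₀ = 6.4437 / (0.125 − 0.031) = 6.4437 / 0.094 = 68.5505

C$68.55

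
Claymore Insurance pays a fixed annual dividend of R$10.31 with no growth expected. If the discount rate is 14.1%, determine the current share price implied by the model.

R$73.12

Zero-growth DDM (perpetuity): P₀ = D/r = 10.31 / 0.141 = 73.1206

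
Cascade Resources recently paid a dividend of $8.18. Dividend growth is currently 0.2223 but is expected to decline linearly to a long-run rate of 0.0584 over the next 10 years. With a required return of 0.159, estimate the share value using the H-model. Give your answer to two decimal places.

$152.70

H-model: P₀ = D₀[(1+g_L) + H(g_S−g_L)]/(r−g_L), with H = 10/2 = 5.
P₀ = 8.18 × [(1+0.0584) + 5×(0.2223−0.0584)] / (0.159−0.0584)
   = 8.18 × 1.8779 / 0.1006 = 152.6960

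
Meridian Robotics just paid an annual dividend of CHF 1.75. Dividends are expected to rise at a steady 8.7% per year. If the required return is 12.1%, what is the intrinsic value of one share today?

Gordon growth model: P₀ = D₁/(r − g). D₁ = 1.75 × (1 + 0.087) = 1.9022.
P₀ = 1.9022 / (0.121 − 0.087) = 1.9022 / 0.034 = 55.9485

CHF 55.95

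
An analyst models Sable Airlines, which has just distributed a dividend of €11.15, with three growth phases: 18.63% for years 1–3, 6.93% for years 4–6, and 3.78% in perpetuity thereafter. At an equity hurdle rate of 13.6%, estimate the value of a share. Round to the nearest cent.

Three-stage DDM. Project D₁…D_6; terminal Gordon value at t=6 with g = 0.0378; discount at r = 0.136.
D_1 = 13.2272
D_2 = 15.6915
D_3 = 18.6148
D_4 = 19.9048
D_5 = 21.2842
D_6 = 22.7592
TV_6 = 23.6195/(0.136−0.0378) = 240.5245
P₀ = Σ Dₜ/(1+r)ᵗ + TV_6/(1+r)^6 = 182.2081

€182.21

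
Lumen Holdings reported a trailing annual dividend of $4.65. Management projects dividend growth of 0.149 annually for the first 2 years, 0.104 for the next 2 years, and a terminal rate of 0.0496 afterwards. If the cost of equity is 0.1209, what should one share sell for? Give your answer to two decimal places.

$88.98

Three-stage DDM. Project D₁…D_4; terminal Gordon value at t=4 with g = 0.0496; discount at r = 0.1209.
D_1 = 5.3429
D_2 = 6.1389
D_3 = 6.7774
D_4 = 7.4822
TV_4 = 7.8534/(0.1209−0.0496) = 110.1452
P₀ = Σ Dₜ/(1+r)ᵗ + TV_4/(1+r)^4 = 88.9796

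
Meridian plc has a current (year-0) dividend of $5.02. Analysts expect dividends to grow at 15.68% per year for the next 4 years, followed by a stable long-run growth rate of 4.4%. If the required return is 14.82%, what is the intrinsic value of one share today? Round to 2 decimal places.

Two-stage DDM. Project D₁…D_4 at 0.1568, terminal growth 0.044, discount at r = 0.1482.
D_1 = 5.8071
D_2 = 6.7177
D_3 = 7.7710
D_4 = 8.9895
Terminal value at t=4: TV = D_5/(r−g) = 9.3851/(0.1482−0.044) = 90.0678
P₀ = 5.8071/(1+0.1482)^1 + 6.7177/(1+0.1482)^2 + 7.7710/(1+0.1482)^3 + 8.9895/(1+0.1482)^4 + 90.0678/(1+0.1482)^4 = 72.2791

$72.28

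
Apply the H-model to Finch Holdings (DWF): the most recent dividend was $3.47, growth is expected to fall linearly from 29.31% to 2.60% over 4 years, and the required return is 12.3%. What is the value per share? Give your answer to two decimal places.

$55.81

H-model: P₀ = D₀[(1+g_L) + H(g_S−g_L)]/(r−g_L), with H = 4/2 = 2.
P₀ = 3.47 × [(1+0.026) + 2×(0.2931−0.026)] / (0.123−0.026)
   = 3.47 × 1.5602 / 0.097 = 55.8133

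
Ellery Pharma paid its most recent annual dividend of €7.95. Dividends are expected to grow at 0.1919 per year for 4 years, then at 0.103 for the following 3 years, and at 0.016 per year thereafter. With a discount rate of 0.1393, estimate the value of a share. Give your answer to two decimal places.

Three-stage DDM. Project D₁…D_7; terminal Gordon value at t=7 with g = 0.016; discount at r = 0.1393.
D_1 = 9.4756
D_2 = 11.2940
D_3 = 13.4613
D_4 = 16.0445
D_5 = 17.6971
D_6 = 19.5199
D_7 = 21.5304
TV_7 = 21.8749/(0.1393−0.016) = 177.4122
P₀ = Σ Dₜ/(1+r)ᵗ + TV_7/(1+r)^7 = 133.6367

€133.64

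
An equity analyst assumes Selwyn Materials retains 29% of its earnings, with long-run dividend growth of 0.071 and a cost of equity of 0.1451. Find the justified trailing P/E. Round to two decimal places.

10.26

Payout ratio b = 1 − 0.29 = 0.71.
Justified trailing P/E = b(1+g)/(r−g) = 0.71×(1+0.071)/(0.1451−0.071) = 10.2619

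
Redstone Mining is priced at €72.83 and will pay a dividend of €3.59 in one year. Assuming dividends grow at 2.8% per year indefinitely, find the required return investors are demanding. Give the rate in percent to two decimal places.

7.73%

Rearranging the constant-growth DDM: r = D₁/P₀ + g.
r = 3.5900 / 72.83 + 0.028 = 0.04929 + 0.028 = 0.07729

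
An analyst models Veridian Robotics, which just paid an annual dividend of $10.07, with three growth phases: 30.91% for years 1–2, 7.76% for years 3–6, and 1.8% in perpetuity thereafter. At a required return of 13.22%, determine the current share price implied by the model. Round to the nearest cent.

$171.25

Three-stage DDM. Project D₁…D_6; terminal Gordon value at t=6 with g = 0.018; discount at r = 0.1322.
D_1 = 13.1826
D_2 = 17.2574
D_3 = 18.5966
D_4 = 20.0397
D_5 = 21.5947
D_6 = 23.2705
TV_6 = 23.6894/(0.1322−0.018) = 207.4374
P₀ = Σ Dₜ/(1+r)ᵗ + TV_6/(1+r)^6 = 171.2497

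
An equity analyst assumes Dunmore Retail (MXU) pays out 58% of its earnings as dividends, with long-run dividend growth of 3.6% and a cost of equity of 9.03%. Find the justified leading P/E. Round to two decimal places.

10.68

Justified leading P/E = b/(r−g) = 0.58/(0.0903−0.036) = 10.6814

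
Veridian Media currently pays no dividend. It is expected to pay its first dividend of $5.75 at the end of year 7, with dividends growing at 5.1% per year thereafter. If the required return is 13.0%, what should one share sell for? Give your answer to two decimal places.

$34.96

Deferred-dividend DDM. At t=6 the remaining stream is a growing perpetuity with first payment D_7 = 5.75.
V_6 = D_7/(r−g) = 5.75/(0.13−0.051) = 72.7848
P₀ = V_6/(1+r)^6 = 72.7848/(1+0.13)^6 = 34.9599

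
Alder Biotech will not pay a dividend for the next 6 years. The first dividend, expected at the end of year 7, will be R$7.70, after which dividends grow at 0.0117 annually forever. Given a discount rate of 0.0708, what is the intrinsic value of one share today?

R$86.43

Deferred-dividend DDM. At t=6 the remaining stream is a growing perpetuity with first payment D_7 = 7.70.
V_6 = D_7/(r−g) = 7.70/(0.0708−0.0117) = 130.2876
P₀ = V_6/(1+r)^6 = 130.2876/(1+0.0708)^6 = 86.4277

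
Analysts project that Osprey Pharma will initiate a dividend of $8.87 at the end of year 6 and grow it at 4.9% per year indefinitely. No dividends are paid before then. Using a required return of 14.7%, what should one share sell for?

Deferred-dividend DDM. At t=5 the remaining stream is a growing perpetuity with first payment D_6 = 8.87.
V_5 = D_6/(r−g) = 8.87/(0.147−0.049) = 90.5102
P₀ = V_5/(1+r)^5 = 90.5102/(1+0.147)^5 = 45.5911

$45.59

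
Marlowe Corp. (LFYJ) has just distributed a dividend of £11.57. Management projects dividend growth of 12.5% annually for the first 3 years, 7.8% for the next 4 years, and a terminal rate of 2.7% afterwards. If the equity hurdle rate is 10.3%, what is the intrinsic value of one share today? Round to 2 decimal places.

Three-stage DDM. Project D₁…D_7; terminal Gordon value at t=7 with g = 0.027; discount at r = 0.103.
D_1 = 13.0162
D_2 = 14.6433
D_3 = 16.4737
D_4 = 17.7586
D_5 = 19.1438
D_6 = 20.6370
D_7 = 22.2467
TV_7 = 22.8474/(0.103−0.027) = 300.6234
P₀ = Σ Dₜ/(1+r)ᵗ + TV_7/(1+r)^7 = 233.8520

£233.85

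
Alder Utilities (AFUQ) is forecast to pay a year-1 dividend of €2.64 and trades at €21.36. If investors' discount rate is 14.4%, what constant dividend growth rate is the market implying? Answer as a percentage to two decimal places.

2.04%

From P₀ = D₁/(r − g), the implied growth is g = r − D₁/P₀.
g = 0.144 − 2.64/21.36 = 0.144 − 0.12360 = 0.02040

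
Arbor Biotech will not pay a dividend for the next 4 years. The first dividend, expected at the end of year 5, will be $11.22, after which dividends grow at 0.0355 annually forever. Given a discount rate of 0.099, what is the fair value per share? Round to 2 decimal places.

$121.12

Deferred-dividend DDM. At t=4 the remaining stream is a growing perpetuity with first payment D_5 = 11.22.
V_4 = D_5/(r−g) = 11.22/(0.099−0.0355) = 176.6929
P₀ = V_4/(1+r)^4 = 176.6929/(1+0.099)^4 = 121.1235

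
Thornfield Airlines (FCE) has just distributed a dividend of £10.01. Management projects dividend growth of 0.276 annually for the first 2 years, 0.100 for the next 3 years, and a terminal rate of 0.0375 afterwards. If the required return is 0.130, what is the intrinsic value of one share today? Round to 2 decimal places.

£192.42

Three-stage DDM. Project D₁…D_5; terminal Gordon value at t=5 with g = 0.0375; discount at r = 0.13.
D_1 = 12.7728
D_2 = 16.2980
D_3 = 17.9278
D_4 = 19.7206
D_5 = 21.6927
TV_5 = 22.5062/(0.13−0.0375) = 243.3099
P₀ = Σ Dₜ/(1+r)ᵗ + TV_5/(1+r)^5 = 192.4198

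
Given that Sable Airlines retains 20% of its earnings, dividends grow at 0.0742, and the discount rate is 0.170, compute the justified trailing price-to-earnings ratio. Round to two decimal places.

8.97

Payout ratio b = 1 − 0.20 = 0.80.
Justified trailing P/E = b(1+g)/(r−g) = 0.80×(1+0.0742)/(0.17−0.0742) = 8.9704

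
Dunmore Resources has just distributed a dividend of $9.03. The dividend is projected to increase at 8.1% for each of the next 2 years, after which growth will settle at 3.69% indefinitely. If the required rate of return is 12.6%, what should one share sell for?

Two-stage DDM. Project D₁…D_2 at 0.081, terminal growth 0.0369, discount at r = 0.126.
D_1 = 9.7614
D_2 = 10.5521
Terminal value at t=2: TV = D_3/(r−g) = 10.9415/(0.126−0.0369) = 122.8000
P₀ = 9.7614/(1+0.126)^1 + 10.5521/(1+0.126)^2 + 122.8000/(1+0.126)^2 = 113.8467

$113.85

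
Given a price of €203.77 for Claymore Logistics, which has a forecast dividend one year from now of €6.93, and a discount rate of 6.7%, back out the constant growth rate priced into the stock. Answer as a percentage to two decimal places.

3.30%

From P₀ = D₁/(r − g), the implied growth is g = r − D₁/P₀.
g = 0.067 − 6.93/203.77 = 0.067 − 0.03401 = 0.03299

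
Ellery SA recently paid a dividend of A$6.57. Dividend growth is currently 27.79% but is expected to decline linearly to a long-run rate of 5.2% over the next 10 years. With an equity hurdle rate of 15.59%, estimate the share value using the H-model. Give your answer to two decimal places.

H-model: P₀ = D₀[(1+g_L) + H(g_S−g_L)]/(r−g_L), with H = 10/2 = 5.
P₀ = 6.57 × [(1+0.052) + 5×(0.2779−0.052)] / (0.1559−0.052)
   = 6.57 × 2.1815 / 0.1039 = 137.9447

A$137.94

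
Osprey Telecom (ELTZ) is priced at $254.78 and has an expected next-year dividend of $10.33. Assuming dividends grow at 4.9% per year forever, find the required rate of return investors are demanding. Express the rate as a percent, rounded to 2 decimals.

8.95%

Rearranging the constant-growth DDM: r = D₁/P₀ + g.
r = 10.3300 / 254.78 + 0.049 = 0.04054 + 0.049 = 0.08954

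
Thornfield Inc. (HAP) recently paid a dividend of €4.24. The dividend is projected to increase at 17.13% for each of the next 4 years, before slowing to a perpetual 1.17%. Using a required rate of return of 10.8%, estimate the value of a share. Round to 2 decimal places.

€75.15

Two-stage DDM. Project D₁…D_4 at 0.1713, terminal growth 0.0117, discount at r = 0.108.
D_1 = 4.9663
D_2 = 5.8170
D_3 = 6.8135
D_4 = 7.9807
Terminal value at t=4: TV = D_5/(r−g) = 8.0740/(0.108−0.0117) = 83.8424
P₀ = 4.9663/(1+0.108)^1 + 5.8170/(1+0.108)^2 + 6.8135/(1+0.108)^3 + 7.9807/(1+0.108)^4 + 83.8424/(1+0.108)^4 = 75.1542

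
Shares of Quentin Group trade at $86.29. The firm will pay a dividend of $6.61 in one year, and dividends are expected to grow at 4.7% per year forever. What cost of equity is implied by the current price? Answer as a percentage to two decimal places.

12.36%

Rearranging the constant-growth DDM: r = D₁/P₀ + g.
r = 6.6100 / 86.29 + 0.047 = 0.07660 + 0.047 = 0.12360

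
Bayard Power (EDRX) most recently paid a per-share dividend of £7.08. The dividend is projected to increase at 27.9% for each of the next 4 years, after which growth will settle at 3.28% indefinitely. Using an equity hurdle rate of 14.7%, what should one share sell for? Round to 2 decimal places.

Two-stage DDM. Project D₁…D_4 at 0.279, terminal growth 0.0328, discount at r = 0.147.
D_1 = 9.0553
D_2 = 11.5818
D_3 = 14.8131
D_4 = 18.9459
Terminal value at t=4: TV = D_5/(r−g) = 19.5673/(0.147−0.0328) = 171.3427
P₀ = 9.0553/(1+0.147)^1 + 11.5818/(1+0.147)^2 + 14.8131/(1+0.147)^3 + 18.9459/(1+0.147)^4 + 171.3427/(1+0.147)^4 = 136.4554

£136.46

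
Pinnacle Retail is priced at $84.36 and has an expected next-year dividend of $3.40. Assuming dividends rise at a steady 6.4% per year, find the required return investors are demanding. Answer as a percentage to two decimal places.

10.43%

Rearranging the constant-growth DDM: r = D₁/P₀ + g.
r = 3.4000 / 84.36 + 0.064 = 0.04030 + 0.064 = 0.10430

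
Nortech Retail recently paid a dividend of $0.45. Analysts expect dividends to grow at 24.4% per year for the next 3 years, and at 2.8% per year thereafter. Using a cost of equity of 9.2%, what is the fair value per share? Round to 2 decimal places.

Two-stage DDM. Project D₁…D_3 at 0.244, terminal growth 0.028, discount at r = 0.092.
D_1 = 0.5598
D_2 = 0.6964
D_3 = 0.8663
Terminal value at t=3: TV = D_4/(r−g) = 0.8906/(0.092−0.028) = 13.9151
P₀ = 0.5598/(1+0.092)^1 + 0.6964/(1+0.092)^2 + 0.8663/(1+0.092)^3 + 13.9151/(1+0.092)^3 = 12.4480

$12.45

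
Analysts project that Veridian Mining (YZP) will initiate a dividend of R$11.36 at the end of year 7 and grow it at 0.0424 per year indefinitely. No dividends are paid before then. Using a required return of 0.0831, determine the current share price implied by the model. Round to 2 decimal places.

R$172.89

Deferred-dividend DDM. At t=6 the remaining stream is a growing perpetuity with first payment D_7 = 11.36.
V_6 = D_7/(r−g) = 11.36/(0.0831−0.0424) = 279.1155
P₀ = V_6/(1+r)^6 = 279.1155/(1+0.0831)^6 = 172.8911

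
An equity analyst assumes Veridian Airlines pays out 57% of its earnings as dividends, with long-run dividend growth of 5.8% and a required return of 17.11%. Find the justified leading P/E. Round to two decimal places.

Justified leading P/E = b/(r−g) = 0.57/(0.1711−0.058) = 5.0398

5.04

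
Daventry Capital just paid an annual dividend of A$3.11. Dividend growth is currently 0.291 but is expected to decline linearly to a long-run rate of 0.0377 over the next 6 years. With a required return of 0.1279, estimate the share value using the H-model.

A$61.98

H-model: P₀ = D₀[(1+g_L) + H(g_S−g_L)]/(r−g_L), with H = 6/2 = 3.
P₀ = 3.11 × [(1+0.0377) + 3×(0.291−0.0377)] / (0.1279−0.0377)
   = 3.11 × 1.7976 / 0.0902 = 61.9793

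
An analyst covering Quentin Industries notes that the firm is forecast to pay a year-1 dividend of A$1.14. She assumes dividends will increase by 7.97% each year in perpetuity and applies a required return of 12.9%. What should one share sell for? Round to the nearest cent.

A$23.12

Gordon growth model: P₀ = D₁/(r − g), with D₁ = 1.14 given directly.
P₀ = 1.1400 / (0.129 − 0.0797) = 1.1400 / 0.0493 = 23.1237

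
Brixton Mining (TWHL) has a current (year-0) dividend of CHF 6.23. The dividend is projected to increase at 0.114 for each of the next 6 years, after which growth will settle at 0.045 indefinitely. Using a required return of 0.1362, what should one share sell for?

CHF 98.32

Two-stage DDM. Project D₁…D_6 at 0.114, terminal growth 0.045, discount at r = 0.1362.
D_1 = 6.9402
D_2 = 7.7314
D_3 = 8.6128
D_4 = 9.5946
D_5 = 10.6884
D_6 = 11.9069
Terminal value at t=6: TV = D_7/(r−g) = 12.4427/(0.1362−0.045) = 136.4334
P₀ = 6.9402/(1+0.1362)^1 + 7.7314/(1+0.1362)^2 + 8.6128/(1+0.1362)^3 + 9.5946/(1+0.1362)^4 + 10.6884/(1+0.1362)^5 + 11.9069/(1+0.1362)^6 + 136.4334/(1+0.1362)^6 = 98.3204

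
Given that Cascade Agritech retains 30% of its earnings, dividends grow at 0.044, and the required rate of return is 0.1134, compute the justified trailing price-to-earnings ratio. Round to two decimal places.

10.53

Payout ratio b = 1 − 0.30 = 0.70.
Justified trailing P/E = b(1+g)/(r−g) = 0.70×(1+0.044)/(0.1134−0.044) = 10.5303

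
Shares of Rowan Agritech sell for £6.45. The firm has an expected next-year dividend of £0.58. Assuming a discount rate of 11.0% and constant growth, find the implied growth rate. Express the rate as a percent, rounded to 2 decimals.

From P₀ = D₁/(r − g), the implied growth is g = r − D₁/P₀.
g = 0.11 − 0.58/6.45 = 0.11 − 0.08992 = 0.02008

2.01%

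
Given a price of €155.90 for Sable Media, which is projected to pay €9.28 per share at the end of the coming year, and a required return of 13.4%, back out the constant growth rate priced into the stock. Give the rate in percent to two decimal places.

7.45%

From P₀ = D₁/(r − g), the implied growth is g = r − D₁/P₀.
g = 0.134 − 9.28/155.90 = 0.134 − 0.05953 = 0.07447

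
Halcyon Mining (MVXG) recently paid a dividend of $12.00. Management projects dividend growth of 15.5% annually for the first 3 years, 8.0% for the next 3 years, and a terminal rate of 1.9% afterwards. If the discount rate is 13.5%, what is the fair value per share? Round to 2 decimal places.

Three-stage DDM. Project D₁…D_6; terminal Gordon value at t=6 with g = 0.019; discount at r = 0.135.
D_1 = 13.8600
D_2 = 16.0083
D_3 = 18.4896
D_4 = 19.9688
D_5 = 21.5663
D_6 = 23.2916
TV_6 = 23.7341/(0.135−0.019) = 204.6043
P₀ = Σ Dₜ/(1+r)ᵗ + TV_6/(1+r)^6 = 167.3672

$167.37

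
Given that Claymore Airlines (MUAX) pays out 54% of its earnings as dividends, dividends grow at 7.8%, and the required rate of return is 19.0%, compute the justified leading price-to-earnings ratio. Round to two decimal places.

Justified leading P/E = b/(r−g) = 0.54/(0.19−0.078) = 4.8214

4.82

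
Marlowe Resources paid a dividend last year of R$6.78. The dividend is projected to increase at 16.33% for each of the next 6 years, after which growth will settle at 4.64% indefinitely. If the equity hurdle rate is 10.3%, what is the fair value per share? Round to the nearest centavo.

Two-stage DDM. Project D₁…D_6 at 0.1633, terminal growth 0.0464, discount at r = 0.103.
D_1 = 7.8872
D_2 = 9.1751
D_3 = 10.6735
D_4 = 12.4164
D_5 = 14.4440
D_6 = 16.8027
Terminal value at t=6: TV = D_7/(r−g) = 17.5824/(0.103−0.0464) = 310.6429
P₀ = 7.8872/(1+0.103)^1 + 9.1751/(1+0.103)^2 + 10.6735/(1+0.103)^3 + 12.4164/(1+0.103)^4 + 14.4440/(1+0.103)^5 + 16.8027/(1+0.103)^6 + 310.6429/(1+0.103)^6 = 221.7207

R$221.72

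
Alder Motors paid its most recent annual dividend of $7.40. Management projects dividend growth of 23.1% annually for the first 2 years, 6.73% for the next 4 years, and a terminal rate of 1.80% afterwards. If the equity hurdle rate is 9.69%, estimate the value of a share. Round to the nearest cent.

Three-stage DDM. Project D₁…D_6; terminal Gordon value at t=6 with g = 0.018; discount at r = 0.0969.
D_1 = 9.1094
D_2 = 11.2137
D_3 = 11.9684
D_4 = 12.7738
D_5 = 13.6335
D_6 = 14.5510
TV_6 = 14.8130/(0.0969−0.018) = 187.7434
P₀ = Σ Dₜ/(1+r)ᵗ + TV_6/(1+r)^6 = 160.2424

$160.24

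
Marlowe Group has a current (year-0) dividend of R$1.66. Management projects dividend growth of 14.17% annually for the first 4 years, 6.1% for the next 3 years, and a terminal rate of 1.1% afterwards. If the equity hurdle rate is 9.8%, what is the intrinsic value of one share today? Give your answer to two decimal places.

Three-stage DDM. Project D₁…D_7; terminal Gordon value at t=7 with g = 0.011; discount at r = 0.098.
D_1 = 1.8952
D_2 = 2.1638
D_3 = 2.4704
D_4 = 2.8204
D_5 = 2.9925
D_6 = 3.1750
D_7 = 3.3687
TV_7 = 3.4058/(0.098−0.011) = 39.1466
P₀ = Σ Dₜ/(1+r)ᵗ + TV_7/(1+r)^7 = 33.1112

R$33.11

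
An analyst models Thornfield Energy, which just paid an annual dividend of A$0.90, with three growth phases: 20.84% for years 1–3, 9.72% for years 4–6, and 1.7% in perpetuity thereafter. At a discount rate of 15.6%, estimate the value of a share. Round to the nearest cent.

Three-stage DDM. Project D₁…D_6; terminal Gordon value at t=6 with g = 0.017; discount at r = 0.156.
D_1 = 1.0876
D_2 = 1.3142
D_3 = 1.5881
D_4 = 1.7425
D_5 = 1.9118
D_6 = 2.0976
TV_6 = 2.1333/(0.156−0.017) = 15.3475
P₀ = Σ Dₜ/(1+r)ᵗ + TV_6/(1+r)^6 = 12.1643

A$12.16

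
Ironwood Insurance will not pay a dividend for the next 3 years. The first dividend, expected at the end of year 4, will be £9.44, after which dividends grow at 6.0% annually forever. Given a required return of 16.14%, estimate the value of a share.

Deferred-dividend DDM. At t=3 the remaining stream is a growing perpetuity with first payment D_4 = 9.44.
V_3 = D_4/(r−g) = 9.44/(0.1614−0.06) = 93.0966
P₀ = V_3/(1+r)^3 = 93.0966/(1+0.1614)^3 = 59.4277

£59.43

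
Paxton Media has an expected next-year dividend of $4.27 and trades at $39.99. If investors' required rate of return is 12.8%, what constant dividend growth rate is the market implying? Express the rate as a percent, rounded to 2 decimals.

From P₀ = D₁/(r − g), the implied growth is g = r − D₁/P₀.
g = 0.128 − 4.27/39.99 = 0.128 − 0.10678 = 0.02122

2.12%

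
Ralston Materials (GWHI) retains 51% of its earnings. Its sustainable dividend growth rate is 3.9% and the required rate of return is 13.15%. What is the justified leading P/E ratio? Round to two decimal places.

Payout ratio b = 1 − 0.51 = 0.49.
Justified leading P/E = b/(r−g) = 0.49/(0.1315−0.039) = 5.2973

5.30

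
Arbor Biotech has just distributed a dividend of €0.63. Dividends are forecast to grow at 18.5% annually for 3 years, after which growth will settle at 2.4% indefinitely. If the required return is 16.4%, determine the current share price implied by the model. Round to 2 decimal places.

Two-stage DDM. Project D₁…D_3 at 0.185, terminal growth 0.024, discount at r = 0.164.
D_1 = 0.7466
D_2 = 0.8847
D_3 = 1.0483
Terminal value at t=3: TV = D_4/(r−g) = 1.0735/(0.164−0.024) = 7.6677
P₀ = 0.7466/(1+0.164)^1 + 0.8847/(1+0.164)^2 + 1.0483/(1+0.164)^3 + 7.6677/(1+0.164)^3 = 6.8209

€6.82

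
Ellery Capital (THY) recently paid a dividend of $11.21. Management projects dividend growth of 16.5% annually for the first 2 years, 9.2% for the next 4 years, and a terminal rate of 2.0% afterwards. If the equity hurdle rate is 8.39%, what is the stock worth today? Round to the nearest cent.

$290.74

Three-stage DDM. Project D₁…D_6; terminal Gordon value at t=6 with g = 0.02; discount at r = 0.0839.
D_1 = 13.0597
D_2 = 15.2145
D_3 = 16.6142
D_4 = 18.1427
D_5 = 19.8119
D_6 = 21.6346
TV_6 = 22.0672/(0.0839−0.02) = 345.3404
P₀ = Σ Dₜ/(1+r)ᵗ + TV_6/(1+r)^6 = 290.7420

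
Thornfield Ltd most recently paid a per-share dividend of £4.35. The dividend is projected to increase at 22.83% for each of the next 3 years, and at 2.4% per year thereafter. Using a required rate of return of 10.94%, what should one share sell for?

£86.84

Two-stage DDM. Project D₁…D_3 at 0.2283, terminal growth 0.024, discount at r = 0.1094.
D_1 = 5.3431
D_2 = 6.5629
D_3 = 8.0613
Terminal value at t=3: TV = D_4/(r−g) = 8.2547/(0.1094−0.024) = 96.6595
P₀ = 5.3431/(1+0.1094)^1 + 6.5629/(1+0.1094)^2 + 8.0613/(1+0.1094)^3 + 96.6595/(1+0.1094)^3 = 86.8438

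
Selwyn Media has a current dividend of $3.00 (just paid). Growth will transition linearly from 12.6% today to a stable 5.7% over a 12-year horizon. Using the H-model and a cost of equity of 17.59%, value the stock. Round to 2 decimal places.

$37.12

H-model: P₀ = D₀[(1+g_L) + H(g_S−g_L)]/(r−g_L), with H = 12/2 = 6.
P₀ = 3.00 × [(1+0.057) + 6×(0.126−0.057)] / (0.1759−0.057)
   = 3.00 × 1.4710 / 0.1189 = 37.1152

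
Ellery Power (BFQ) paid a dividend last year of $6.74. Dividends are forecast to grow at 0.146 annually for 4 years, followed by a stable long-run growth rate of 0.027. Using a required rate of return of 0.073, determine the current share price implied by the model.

$227.67

Two-stage DDM. Project D₁…D_4 at 0.146, terminal growth 0.027, discount at r = 0.073.
D_1 = 7.7240
D_2 = 8.8517
D_3 = 10.1441
D_4 = 11.6251
Terminal value at t=4: TV = D_5/(r−g) = 11.9390/(0.073−0.027) = 259.5440
P₀ = 7.7240/(1+0.073)^1 + 8.8517/(1+0.073)^2 + 10.1441/(1+0.073)^3 + 11.6251/(1+0.073)^4 + 259.5440/(1+0.073)^4 = 227.6679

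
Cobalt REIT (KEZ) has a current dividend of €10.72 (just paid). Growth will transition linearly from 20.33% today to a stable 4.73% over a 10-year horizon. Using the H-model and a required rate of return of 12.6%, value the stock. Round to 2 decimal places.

H-model: P₀ = D₀[(1+g_L) + H(g_S−g_L)]/(r−g_L), with H = 10/2 = 5.
P₀ = 10.72 × [(1+0.0473) + 5×(0.2033−0.0473)] / (0.126−0.0473)
   = 10.72 × 1.8273 / 0.0787 = 248.9029

€248.90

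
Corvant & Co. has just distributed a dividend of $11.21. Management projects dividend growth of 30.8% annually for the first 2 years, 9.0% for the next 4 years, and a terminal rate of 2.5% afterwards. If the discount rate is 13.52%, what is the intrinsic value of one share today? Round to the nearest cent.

Three-stage DDM. Project D₁…D_6; terminal Gordon value at t=6 with g = 0.025; discount at r = 0.1352.
D_1 = 14.6627
D_2 = 19.1788
D_3 = 20.9049
D_4 = 22.7863
D_5 = 24.8371
D_6 = 27.0724
TV_6 = 27.7492/(0.1352−0.025) = 251.8079
P₀ = Σ Dₜ/(1+r)ᵗ + TV_6/(1+r)^6 = 199.2962

$199.30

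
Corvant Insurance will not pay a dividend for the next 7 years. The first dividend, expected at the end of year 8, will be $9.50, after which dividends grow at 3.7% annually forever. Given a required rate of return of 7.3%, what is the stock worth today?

$161.15

Deferred-dividend DDM. At t=7 the remaining stream is a growing perpetuity with first payment D_8 = 9.50.
V_7 = D_8/(r−g) = 9.50/(0.073−0.037) = 263.8889
P₀ = V_7/(1+r)^7 = 263.8889/(1+0.073)^7 = 161.1473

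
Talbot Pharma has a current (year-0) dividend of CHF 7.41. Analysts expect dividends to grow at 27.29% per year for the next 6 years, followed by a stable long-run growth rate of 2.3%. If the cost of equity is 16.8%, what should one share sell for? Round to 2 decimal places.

Two-stage DDM. Project D₁…D_6 at 0.2729, terminal growth 0.023, discount at r = 0.168.
D_1 = 9.4322
D_2 = 12.0062
D_3 = 15.2827
D_4 = 19.4534
D_5 = 24.7622
D_6 = 31.5198
Terminal value at t=6: TV = D_7/(r−g) = 32.2448/(0.168−0.023) = 222.3779
P₀ = 9.4322/(1+0.168)^1 + 12.0062/(1+0.168)^2 + 15.2827/(1+0.168)^3 + 19.4534/(1+0.168)^4 + 24.7622/(1+0.168)^5 + 31.5198/(1+0.168)^6 + 222.3779/(1+0.168)^6 = 148.3118

CHF 148.31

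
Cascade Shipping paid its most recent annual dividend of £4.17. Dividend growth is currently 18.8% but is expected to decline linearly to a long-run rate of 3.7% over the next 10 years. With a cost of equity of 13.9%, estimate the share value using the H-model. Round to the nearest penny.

£73.26

H-model: P₀ = D₀[(1+g_L) + H(g_S−g_L)]/(r−g_L), with H = 10/2 = 5.
P₀ = 4.17 × [(1+0.037) + 5×(0.188−0.037)] / (0.139−0.037)
   = 4.17 × 1.7920 / 0.102 = 73.2612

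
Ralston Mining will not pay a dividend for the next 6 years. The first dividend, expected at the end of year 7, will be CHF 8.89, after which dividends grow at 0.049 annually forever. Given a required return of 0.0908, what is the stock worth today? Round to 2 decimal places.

CHF 126.26

Deferred-dividend DDM. At t=6 the remaining stream is a growing perpetuity with first payment D_7 = 8.89.
V_6 = D_7/(r−g) = 8.89/(0.0908−0.049) = 212.6794
P₀ = V_6/(1+r)^6 = 212.6794/(1+0.0908)^6 = 126.2568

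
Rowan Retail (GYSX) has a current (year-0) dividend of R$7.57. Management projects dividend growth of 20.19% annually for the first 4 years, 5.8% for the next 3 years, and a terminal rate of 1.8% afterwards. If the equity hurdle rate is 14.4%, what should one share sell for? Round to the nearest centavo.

R$116.96

Three-stage DDM. Project D₁…D_7; terminal Gordon value at t=7 with g = 0.018; discount at r = 0.144.
D_1 = 9.0984
D_2 = 10.9353
D_3 = 13.1432
D_4 = 15.7968
D_5 = 16.7130
D_6 = 17.6824
D_7 = 18.7080
TV_7 = 19.0447/(0.144−0.018) = 151.1484
P₀ = Σ Dₜ/(1+r)ᵗ + TV_7/(1+r)^7 = 116.9649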